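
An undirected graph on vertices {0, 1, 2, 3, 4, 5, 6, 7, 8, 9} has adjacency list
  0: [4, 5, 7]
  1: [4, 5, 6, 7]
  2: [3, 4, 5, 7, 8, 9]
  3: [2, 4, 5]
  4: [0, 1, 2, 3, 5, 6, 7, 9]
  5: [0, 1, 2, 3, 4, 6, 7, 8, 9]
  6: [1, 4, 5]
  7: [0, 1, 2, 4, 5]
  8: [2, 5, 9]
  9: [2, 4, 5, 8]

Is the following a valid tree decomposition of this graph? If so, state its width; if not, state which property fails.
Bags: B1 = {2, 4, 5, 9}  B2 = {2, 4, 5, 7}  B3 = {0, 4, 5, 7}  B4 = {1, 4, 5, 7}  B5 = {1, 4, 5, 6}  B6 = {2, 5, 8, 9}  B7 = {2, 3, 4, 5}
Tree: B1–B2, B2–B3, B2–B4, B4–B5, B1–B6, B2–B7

Yes; width 3.

Vertex coverage: the bags together contain {0, 1, 2, 3, 4, 5, 6, 7, 8, 9}, the full vertex set. Edge coverage: each edge of G has both endpoints in at least one bag. Running intersection: for every vertex, the bags containing it form a connected subtree. All three properties hold, so this is a valid tree decomposition of width max|bag| − 1 = 3, and hence tw(G) ≤ 3.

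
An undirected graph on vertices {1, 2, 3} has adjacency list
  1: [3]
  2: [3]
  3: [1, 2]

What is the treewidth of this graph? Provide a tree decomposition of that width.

The largest bag has 2 vertices, giving width 1; this decomposition certifies tw(G) ≤ 1. Any graph with an edge has treewidth ≥ 1, and G has the edge 3–1. Hence tw(G) = 1 exactly.

Treewidth 1.
One such decomposition:
Bags: B1 = {1, 3}  B2 = {2, 3}
Tree: B1–B2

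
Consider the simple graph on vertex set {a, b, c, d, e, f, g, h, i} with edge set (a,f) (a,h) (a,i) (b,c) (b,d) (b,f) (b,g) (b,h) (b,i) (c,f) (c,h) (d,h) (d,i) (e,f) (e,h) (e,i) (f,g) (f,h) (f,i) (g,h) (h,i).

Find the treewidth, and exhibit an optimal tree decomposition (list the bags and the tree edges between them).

Treewidth 3.
Bags: B1 = {b, c, f, h}  B2 = {b, f, h, i}  B3 = {b, d, h, i}  B4 = {e, f, h, i}  B5 = {a, f, h, i}  B6 = {b, f, g, h}
Tree: B1–B2, B2–B3, B2–B4, B2–B5, B1–B6

Every bag has size at most 4, so the width is 4 − 1 = 3 and tw(G) ≤ 3. On the other hand G contains the 4-clique {b, d, h, i}. A clique must lie in a single bag of any decomposition, so no decomposition can have width below 3. Therefore the treewidth is 3.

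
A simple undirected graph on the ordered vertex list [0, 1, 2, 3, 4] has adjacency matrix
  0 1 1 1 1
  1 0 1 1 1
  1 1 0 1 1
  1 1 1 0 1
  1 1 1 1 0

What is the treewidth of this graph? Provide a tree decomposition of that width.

Treewidth 4.
One optimal decomposition is:
Bags: B1 = {0, 1, 2, 3, 4}
Tree: (single bag)

With just one bag of size 5, the width is 5 − 1 = 4, so tw(G) ≤ 4. Conversely, {0, 1, 2, 3, 4} is a clique of size 5, and the vertices of any clique must share a bag in every tree decomposition; so some bag has ≥ 5 vertices and tw(G) ≥ 4. Therefore the treewidth is 4.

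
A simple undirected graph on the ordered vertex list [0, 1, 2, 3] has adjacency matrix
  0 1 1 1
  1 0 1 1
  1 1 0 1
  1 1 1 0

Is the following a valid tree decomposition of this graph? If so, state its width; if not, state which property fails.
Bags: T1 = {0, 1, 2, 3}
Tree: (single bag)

Yes; width 3.

Vertex coverage: the bags together contain {0, 1, 2, 3}, the full vertex set. Edge coverage: each edge of G has both endpoints in at least one bag. Running intersection: for every vertex, the bags containing it form a connected subtree. All three properties hold, so this is a valid tree decomposition of width max|bag| − 1 = 3, and hence tw(G) ≤ 3.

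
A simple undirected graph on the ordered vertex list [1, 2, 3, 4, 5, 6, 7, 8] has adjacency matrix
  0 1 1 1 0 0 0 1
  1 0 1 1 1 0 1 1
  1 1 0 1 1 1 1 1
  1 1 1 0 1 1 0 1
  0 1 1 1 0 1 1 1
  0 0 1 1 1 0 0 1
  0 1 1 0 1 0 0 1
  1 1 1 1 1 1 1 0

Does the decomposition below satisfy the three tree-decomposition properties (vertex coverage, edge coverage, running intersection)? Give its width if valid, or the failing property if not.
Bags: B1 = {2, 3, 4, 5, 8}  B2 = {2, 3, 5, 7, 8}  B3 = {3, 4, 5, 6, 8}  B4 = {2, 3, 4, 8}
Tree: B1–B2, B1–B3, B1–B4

A tree decomposition must satisfy three properties: every vertex lies in some bag; for every edge, both endpoints lie together in some bag; and for every vertex, the bags containing it form a connected subtree. Here vertex 1 appears in no bag, so the decomposition is invalid.

No — vertex 1 appears in no bag.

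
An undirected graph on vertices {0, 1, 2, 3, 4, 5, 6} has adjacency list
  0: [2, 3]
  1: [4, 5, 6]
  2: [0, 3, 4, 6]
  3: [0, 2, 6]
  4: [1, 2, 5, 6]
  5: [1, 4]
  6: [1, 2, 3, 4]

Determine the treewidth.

2

A width-2 tree decomposition is:
Bags: B1 = {2, 3, 6}  B2 = {2, 4, 6}  B3 = {1, 4, 6}  B4 = {0, 2, 3}  B5 = {1, 4, 5}
Tree: B1–B2, B2–B3, B1–B4, B3–B5
The largest bag has 3 vertices, giving width 2; this decomposition certifies tw(G) ≤ 2. Conversely, {1, 4, 5} is a clique of size 3, and the vertices of any clique must share a bag in every tree decomposition; so some bag has ≥ 3 vertices and tw(G) ≥ 2. Therefore the treewidth is 2.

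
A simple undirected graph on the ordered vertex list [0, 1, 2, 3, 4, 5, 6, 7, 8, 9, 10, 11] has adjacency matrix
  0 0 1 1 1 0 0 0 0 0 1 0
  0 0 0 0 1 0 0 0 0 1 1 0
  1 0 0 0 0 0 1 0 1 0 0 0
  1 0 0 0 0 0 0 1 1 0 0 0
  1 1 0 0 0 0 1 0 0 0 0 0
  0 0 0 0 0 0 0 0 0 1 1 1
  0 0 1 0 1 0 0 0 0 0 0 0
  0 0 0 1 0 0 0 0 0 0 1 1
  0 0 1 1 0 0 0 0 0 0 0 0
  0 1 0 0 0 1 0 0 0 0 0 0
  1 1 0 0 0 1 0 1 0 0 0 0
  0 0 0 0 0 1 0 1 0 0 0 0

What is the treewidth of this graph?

A width-3 tree decomposition is:
Bags: B1 = {5, 7, 9, 11}  B2 = {5, 7, 9, 10}  B3 = {1, 7, 9, 10}  B4 = {1, 3, 7, 10}  B5 = {0, 1, 3, 10}  B6 = {0, 1, 3, 4}  B7 = {0, 3, 4, 8}  B8 = {0, 2, 4, 8}  B9 = {2, 4, 6, 8}
Tree: B1–B2, B2–B3, B3–B4, B4–B5, B5–B6, B6–B7, B7–B8, B8–B9
Every bag has size at most 4, so the width is 4 − 1 = 3 and tw(G) ≤ 3. For the lower bound: the 4 vertex sets {5,9,11}, {7}, {10}, {0,1,3,4} are disjoint, each induces a connected subgraph, and every pair is joined by at least one edge of G. Contracting each set to a single vertex therefore yields K_{4} as a minor, and since treewidth is minor-monotone, tw(G) ≥ tw(K_{4}) = 3. Therefore the treewidth is 3.

3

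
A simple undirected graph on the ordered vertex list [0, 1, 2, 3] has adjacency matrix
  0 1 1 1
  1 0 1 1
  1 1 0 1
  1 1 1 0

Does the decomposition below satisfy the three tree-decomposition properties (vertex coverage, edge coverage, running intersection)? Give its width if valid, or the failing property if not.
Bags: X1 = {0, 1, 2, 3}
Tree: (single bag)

Yes; width 3.

Checking the three conditions: (i) the bags cover all of {0, 1, 2, 3}; (ii) for each edge, some bag contains both endpoints; (iii) the bags containing any fixed vertex form a subtree. All hold, so the decomposition is valid with width 4 − 1 = 3.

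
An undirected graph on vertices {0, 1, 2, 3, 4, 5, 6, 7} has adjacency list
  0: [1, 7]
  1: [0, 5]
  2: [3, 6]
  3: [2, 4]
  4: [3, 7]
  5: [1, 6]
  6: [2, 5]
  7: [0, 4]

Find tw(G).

2

A width-2 tree decomposition is:
Bags: B1 = {2, 3, 4}  B2 = {2, 4, 7}  B3 = {0, 2, 7}  B4 = {0, 1, 2}  B5 = {1, 2, 5}  B6 = {2, 5, 6}
Tree: B1–B2, B2–B3, B3–B4, B4–B5, B5–B6
Each bag holds 3 vertices, so the decomposition has width 2, which upper-bounds the treewidth. For the lower bound, G contains the cycle 2–3–4–7–0–1–5–6–2, so G is not a forest; only forests have treewidth ≤ 1, hence tw(G) ≥ 2. Therefore the treewidth is 2.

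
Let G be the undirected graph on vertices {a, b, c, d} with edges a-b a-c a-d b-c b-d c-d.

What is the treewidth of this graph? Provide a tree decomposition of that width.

A single bag containing all 4 vertices is trivially a valid decomposition of width 3. Conversely, {a, b, c, d} is a clique of size 4, and the vertices of any clique must share a bag in every tree decomposition; so some bag has ≥ 4 vertices and tw(G) ≥ 3. Combining the bounds, tw(G) = 3.

Treewidth 3.
One optimal decomposition is:
Bags: B1 = {a, b, c, d}
Tree: (single bag)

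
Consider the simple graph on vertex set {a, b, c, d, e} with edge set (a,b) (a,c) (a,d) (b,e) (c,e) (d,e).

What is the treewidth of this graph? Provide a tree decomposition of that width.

Treewidth 2.
Bags: B1 = {a, b, e}  B2 = {a, c, e}  B3 = {a, d, e}
Tree: B1–B2, B2–B3

The largest bag has 3 vertices, giving width 2; this decomposition certifies tw(G) ≤ 2. Since a–b–e–c–a is a cycle in G, G is not acyclic. Forests are exactly the graphs of treewidth ≤ 1, so tw(G) ≥ 2. Combining the bounds, tw(G) = 2.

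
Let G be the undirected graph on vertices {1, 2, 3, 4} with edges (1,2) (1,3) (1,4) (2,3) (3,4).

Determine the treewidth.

2

A width-2 tree decomposition is:
Bags: B1 = {1, 3, 4}  B2 = {1, 2, 3}
Tree: B1–B2
Every bag has size at most 3, so the width is 3 − 1 = 2 and tw(G) ≤ 2. Conversely, {1, 2, 3} is a clique of size 3, and the vertices of any clique must share a bag in every tree decomposition; so some bag has ≥ 3 vertices and tw(G) ≥ 2. Hence tw(G) = 2 exactly.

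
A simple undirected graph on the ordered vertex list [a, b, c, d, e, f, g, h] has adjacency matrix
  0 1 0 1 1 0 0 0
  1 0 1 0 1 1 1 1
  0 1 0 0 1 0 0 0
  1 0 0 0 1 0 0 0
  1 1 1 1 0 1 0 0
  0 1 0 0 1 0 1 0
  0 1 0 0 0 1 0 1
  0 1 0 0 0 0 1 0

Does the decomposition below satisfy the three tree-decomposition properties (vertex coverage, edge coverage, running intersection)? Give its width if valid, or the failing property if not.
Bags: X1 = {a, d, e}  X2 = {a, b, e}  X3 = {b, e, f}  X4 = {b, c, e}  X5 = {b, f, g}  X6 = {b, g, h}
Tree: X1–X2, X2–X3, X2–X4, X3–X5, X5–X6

Yes; width 2.

Every vertex of G appears in some bag (union = {a, b, c, d, e, f, g, h}); every edge is covered by a bag; and for each vertex v the set of bags containing v is connected in the bag tree. The decomposition is therefore valid. The largest bag has 3 vertices, so the width is 2.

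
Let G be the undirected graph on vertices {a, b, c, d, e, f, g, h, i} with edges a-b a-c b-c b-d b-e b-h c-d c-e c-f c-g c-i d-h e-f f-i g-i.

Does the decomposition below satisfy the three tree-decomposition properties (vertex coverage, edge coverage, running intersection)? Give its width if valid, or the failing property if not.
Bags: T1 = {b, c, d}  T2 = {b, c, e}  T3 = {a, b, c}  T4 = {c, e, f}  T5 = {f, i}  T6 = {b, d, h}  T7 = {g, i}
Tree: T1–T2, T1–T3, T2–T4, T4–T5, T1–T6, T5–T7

A tree decomposition must satisfy three properties: every vertex lies in some bag; for every edge, both endpoints lie together in some bag; and for every vertex, the bags containing it form a connected subtree. Here edge (c,i) lies in no bag, so the decomposition is invalid.

No — edge (c,i) lies in no bag.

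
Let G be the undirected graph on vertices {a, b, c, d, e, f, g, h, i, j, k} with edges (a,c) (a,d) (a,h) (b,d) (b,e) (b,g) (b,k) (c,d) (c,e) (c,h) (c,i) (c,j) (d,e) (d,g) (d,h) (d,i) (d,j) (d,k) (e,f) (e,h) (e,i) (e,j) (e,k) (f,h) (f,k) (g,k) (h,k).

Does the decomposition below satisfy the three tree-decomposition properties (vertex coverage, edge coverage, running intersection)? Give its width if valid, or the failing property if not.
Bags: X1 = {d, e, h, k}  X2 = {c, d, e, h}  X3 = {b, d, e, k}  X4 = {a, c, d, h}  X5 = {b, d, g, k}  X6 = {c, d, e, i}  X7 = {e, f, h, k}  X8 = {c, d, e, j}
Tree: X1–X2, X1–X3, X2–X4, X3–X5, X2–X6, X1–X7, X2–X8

Yes; width 3.

Every vertex of G appears in some bag (union = {a, b, c, d, e, f, g, h, i, j, k}); every edge is covered by a bag; and for each vertex v the set of bags containing v is connected in the bag tree. The decomposition is therefore valid. The largest bag has 4 vertices, so the width is 3.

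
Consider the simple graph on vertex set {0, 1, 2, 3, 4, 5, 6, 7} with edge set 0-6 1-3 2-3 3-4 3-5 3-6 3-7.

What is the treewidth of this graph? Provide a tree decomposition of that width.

Each bag holds 2 vertices, so the decomposition has width 1, which upper-bounds the treewidth. G has an edge, so its treewidth is at least 1. The upper and lower bounds meet at 1, so that is the treewidth.

Treewidth 1.
One such decomposition:
Bags: B1 = {2, 3}  B2 = {3, 7}  B3 = {3, 6}  B4 = {3, 4}  B5 = {1, 3}  B6 = {3, 5}  B7 = {0, 6}
Tree: B1–B2, B2–B3, B1–B4, B4–B5, B3–B6, B3–B7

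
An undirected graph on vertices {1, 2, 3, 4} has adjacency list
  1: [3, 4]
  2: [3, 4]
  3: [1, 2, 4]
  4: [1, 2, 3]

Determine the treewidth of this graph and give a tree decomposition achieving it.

Each bag holds 3 vertices, so the decomposition has width 2, which upper-bounds the treewidth. For the lower bound, the 3 vertices {1, 3, 4} are pairwise adjacent, and any tree decomposition puts a clique entirely inside one bag — forcing width ≥ 2. Combining the bounds, tw(G) = 2.

Treewidth 2.
Bags: B1 = {1, 3, 4}  B2 = {2, 3, 4}
Tree: B1–B2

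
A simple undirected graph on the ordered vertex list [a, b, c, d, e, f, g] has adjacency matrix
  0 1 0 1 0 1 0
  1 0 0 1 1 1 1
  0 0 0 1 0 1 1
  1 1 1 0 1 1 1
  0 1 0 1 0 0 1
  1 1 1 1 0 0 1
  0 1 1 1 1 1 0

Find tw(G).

A width-3 tree decomposition is:
Bags: B1 = {c, d, f, g}  B2 = {b, d, f, g}  B3 = {b, d, e, g}  B4 = {a, b, d, f}
Tree: B1–B2, B2–B3, B2–B4
Every bag has size at most 4, so the width is 4 − 1 = 3 and tw(G) ≤ 3. On the other hand G contains the 4-clique {b, d, e, g}. A clique must lie in a single bag of any decomposition, so no decomposition can have width below 3. Combining the bounds, tw(G) = 3.

3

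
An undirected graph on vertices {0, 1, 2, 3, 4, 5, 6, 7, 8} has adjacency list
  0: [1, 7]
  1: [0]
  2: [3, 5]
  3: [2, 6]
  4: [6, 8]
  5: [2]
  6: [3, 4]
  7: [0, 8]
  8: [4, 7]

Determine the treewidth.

A width-1 tree decomposition is:
Bags: B1 = {0, 1}  B2 = {0, 7}  B3 = {7, 8}  B4 = {4, 8}  B5 = {4, 6}  B6 = {3, 6}  B7 = {2, 3}  B8 = {2, 5}
Tree: B1–B2, B2–B3, B3–B4, B4–B5, B5–B6, B6–B7, B7–B8
Each bag holds 2 vertices, so the decomposition has width 1, which upper-bounds the treewidth. Any graph with an edge has treewidth ≥ 1, and G has the edge 1–0. Therefore the treewidth is 1.

1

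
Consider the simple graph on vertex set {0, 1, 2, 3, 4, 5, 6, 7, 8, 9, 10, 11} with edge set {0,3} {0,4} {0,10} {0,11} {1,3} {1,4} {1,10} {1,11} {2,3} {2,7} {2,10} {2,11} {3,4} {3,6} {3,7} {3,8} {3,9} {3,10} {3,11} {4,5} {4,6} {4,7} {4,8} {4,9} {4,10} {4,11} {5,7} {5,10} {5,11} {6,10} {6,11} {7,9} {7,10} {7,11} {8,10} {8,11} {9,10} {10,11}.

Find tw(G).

4

A width-4 tree decomposition is:
Bags: B1 = {3, 4, 7, 9, 10}  B2 = {3, 4, 7, 10, 11}  B3 = {3, 4, 8, 10, 11}  B4 = {0, 3, 4, 10, 11}  B5 = {4, 5, 7, 10, 11}  B6 = {2, 3, 7, 10, 11}  B7 = {1, 3, 4, 10, 11}  B8 = {3, 4, 6, 10, 11}
Tree: B1–B2, B2–B3, B3–B4, B2–B5, B2–B6, B4–B7, B2–B8
The largest bag has 5 vertices, giving width 4; this decomposition certifies tw(G) ≤ 4. Conversely, {2, 3, 7, 10, 11} is a clique of size 5, and the vertices of any clique must share a bag in every tree decomposition; so some bag has ≥ 5 vertices and tw(G) ≥ 4. Hence tw(G) = 4 exactly.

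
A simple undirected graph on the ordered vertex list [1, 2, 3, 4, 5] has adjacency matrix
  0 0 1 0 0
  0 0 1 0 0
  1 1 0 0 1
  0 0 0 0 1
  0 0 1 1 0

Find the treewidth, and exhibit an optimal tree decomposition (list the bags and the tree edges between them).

Treewidth 1.
One such decomposition:
Bags: B1 = {4, 5}  B2 = {3, 5}  B3 = {1, 3}  B4 = {2, 3}
Tree: B1–B2, B2–B3, B2–B4

The largest bag has 2 vertices, giving width 1; this decomposition certifies tw(G) ≤ 1. G has an edge, so its treewidth is at least 1. Therefore the treewidth is 1.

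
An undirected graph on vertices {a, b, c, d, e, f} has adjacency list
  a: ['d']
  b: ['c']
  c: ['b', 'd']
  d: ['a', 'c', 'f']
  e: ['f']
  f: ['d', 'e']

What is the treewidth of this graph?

1

A width-1 tree decomposition is:
Bags: B1 = {d, f}  B2 = {c, d}  B3 = {a, d}  B4 = {e, f}  B5 = {b, c}
Tree: B1–B2, B1–B3, B1–B4, B2–B5
The largest bag has 2 vertices, giving width 1; this decomposition certifies tw(G) ≤ 1. Any graph with an edge has treewidth ≥ 1, and G has the edge d–f. Hence tw(G) = 1 exactly.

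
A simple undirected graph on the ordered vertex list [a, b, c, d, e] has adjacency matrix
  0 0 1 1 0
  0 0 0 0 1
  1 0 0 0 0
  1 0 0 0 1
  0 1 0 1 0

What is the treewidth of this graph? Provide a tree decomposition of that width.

Treewidth 1.
One optimal decomposition is:
Bags: B1 = {a, c}  B2 = {a, d}  B3 = {d, e}  B4 = {b, e}
Tree: B1–B2, B2–B3, B3–B4

Every bag has size at most 2, so the width is 2 − 1 = 1 and tw(G) ≤ 1. Since G has at least one edge (e.g. c–a), it is not an edgeless graph, so tw(G) ≥ 1. Therefore the treewidth is 1.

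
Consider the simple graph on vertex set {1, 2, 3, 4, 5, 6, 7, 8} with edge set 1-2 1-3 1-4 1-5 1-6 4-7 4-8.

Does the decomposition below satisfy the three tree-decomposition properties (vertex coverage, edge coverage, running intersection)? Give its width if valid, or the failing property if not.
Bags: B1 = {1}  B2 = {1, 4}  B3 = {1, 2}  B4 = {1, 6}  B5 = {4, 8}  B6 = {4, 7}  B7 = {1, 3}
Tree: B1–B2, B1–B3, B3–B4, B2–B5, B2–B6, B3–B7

A tree decomposition must satisfy three properties: every vertex lies in some bag; for every edge, both endpoints lie together in some bag; and for every vertex, the bags containing it form a connected subtree. Here vertex 5 appears in no bag, so the decomposition is invalid.

No — vertex 5 appears in no bag.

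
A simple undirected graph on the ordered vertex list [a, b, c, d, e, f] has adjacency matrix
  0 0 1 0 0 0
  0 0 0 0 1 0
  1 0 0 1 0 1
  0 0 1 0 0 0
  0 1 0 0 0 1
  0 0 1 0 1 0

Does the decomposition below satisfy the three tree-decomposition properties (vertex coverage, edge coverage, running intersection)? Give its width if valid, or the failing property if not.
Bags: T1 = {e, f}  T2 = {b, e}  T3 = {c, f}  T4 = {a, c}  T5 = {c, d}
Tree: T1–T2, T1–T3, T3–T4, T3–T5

Checking the three conditions: (i) the bags cover all of {a, b, c, d, e, f}; (ii) for each edge, some bag contains both endpoints; (iii) the bags containing any fixed vertex form a subtree. All hold, so the decomposition is valid with width 2 − 1 = 1.

Yes; width 1.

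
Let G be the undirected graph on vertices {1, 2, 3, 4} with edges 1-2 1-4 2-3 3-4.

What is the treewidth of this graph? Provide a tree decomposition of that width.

The largest bag has 3 vertices, giving width 2; this decomposition certifies tw(G) ≤ 2. For the lower bound, G contains the cycle 2–3–4–1–2, so G is not a forest; only forests have treewidth ≤ 1, hence tw(G) ≥ 2. The upper and lower bounds meet at 2, so that is the treewidth.

Treewidth 2.
One optimal decomposition is:
Bags: B1 = {2, 3, 4}  B2 = {1, 2, 4}
Tree: B1–B2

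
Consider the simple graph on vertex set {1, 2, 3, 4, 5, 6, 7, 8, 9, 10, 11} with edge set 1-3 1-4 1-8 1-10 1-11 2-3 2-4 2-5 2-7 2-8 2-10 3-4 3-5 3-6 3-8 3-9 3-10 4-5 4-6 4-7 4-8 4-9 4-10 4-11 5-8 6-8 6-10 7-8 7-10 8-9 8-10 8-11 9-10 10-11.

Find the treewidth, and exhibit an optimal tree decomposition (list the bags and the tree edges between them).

Treewidth 4.
Bags: B1 = {3, 4, 6, 8, 10}  B2 = {2, 3, 4, 8, 10}  B3 = {2, 4, 7, 8, 10}  B4 = {1, 3, 4, 8, 10}  B5 = {2, 3, 4, 5, 8}  B6 = {3, 4, 8, 9, 10}  B7 = {1, 4, 8, 10, 11}
Tree: B1–B2, B2–B3, B1–B4, B2–B5, B2–B6, B4–B7

Each bag holds 5 vertices, so the decomposition has width 4, which upper-bounds the treewidth. Conversely, {1, 4, 8, 10, 11} is a clique of size 5, and the vertices of any clique must share a bag in every tree decomposition; so some bag has ≥ 5 vertices and tw(G) ≥ 4. Hence tw(G) = 4 exactly.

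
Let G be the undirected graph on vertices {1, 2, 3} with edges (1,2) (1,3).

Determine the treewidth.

1

A width-1 tree decomposition is:
Bags: B1 = {1, 3}  B2 = {1, 2}
Tree: B1–B2
The largest bag has 2 vertices, giving width 1; this decomposition certifies tw(G) ≤ 1. Any graph with an edge has treewidth ≥ 1, and G has the edge 3–1. Therefore the treewidth is 1.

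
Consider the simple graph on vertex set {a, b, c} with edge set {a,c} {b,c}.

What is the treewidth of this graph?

A width-1 tree decomposition is:
Bags: B1 = {a, c}  B2 = {b, c}
Tree: B1–B2
Every bag has size at most 2, so the width is 2 − 1 = 1 and tw(G) ≤ 1. Any graph with an edge has treewidth ≥ 1, and G has the edge c–a. Therefore the treewidth is 1.

1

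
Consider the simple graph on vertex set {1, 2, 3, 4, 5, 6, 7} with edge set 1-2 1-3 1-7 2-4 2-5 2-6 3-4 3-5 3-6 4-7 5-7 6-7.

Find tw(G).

A width-3 tree decomposition is:
Bags: B1 = {1, 2, 3, 7}  B2 = {2, 3, 6, 7}  B3 = {2, 3, 4, 7}  B4 = {2, 3, 5, 7}
Tree: B1–B2, B2–B3, B3–B4
Each bag holds 4 vertices, so the decomposition has width 3, which upper-bounds the treewidth. For the lower bound: the 4 vertex sets {1,3}, {6,7}, {2}, {4} are disjoint, each induces a connected subgraph, and every pair is joined by at least one edge of G. Contracting each set to a single vertex therefore yields K_{4} as a minor, and since treewidth is minor-monotone, tw(G) ≥ tw(K_{4}) = 3. The upper and lower bounds meet at 3, so that is the treewidth.

3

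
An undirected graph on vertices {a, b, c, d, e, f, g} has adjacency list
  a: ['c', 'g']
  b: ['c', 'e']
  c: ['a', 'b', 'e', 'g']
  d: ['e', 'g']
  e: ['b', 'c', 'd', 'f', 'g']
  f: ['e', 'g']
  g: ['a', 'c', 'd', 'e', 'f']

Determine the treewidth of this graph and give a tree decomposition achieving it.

The largest bag has 3 vertices, giving width 2; this decomposition certifies tw(G) ≤ 2. Conversely, {d, e, g} is a clique of size 3, and the vertices of any clique must share a bag in every tree decomposition; so some bag has ≥ 3 vertices and tw(G) ≥ 2. The upper and lower bounds meet at 2, so that is the treewidth.

Treewidth 2.
One such decomposition:
Bags: B1 = {c, e, g}  B2 = {d, e, g}  B3 = {b, c, e}  B4 = {e, f, g}  B5 = {a, c, g}
Tree: B1–B2, B1–B3, B2–B4, B1–B5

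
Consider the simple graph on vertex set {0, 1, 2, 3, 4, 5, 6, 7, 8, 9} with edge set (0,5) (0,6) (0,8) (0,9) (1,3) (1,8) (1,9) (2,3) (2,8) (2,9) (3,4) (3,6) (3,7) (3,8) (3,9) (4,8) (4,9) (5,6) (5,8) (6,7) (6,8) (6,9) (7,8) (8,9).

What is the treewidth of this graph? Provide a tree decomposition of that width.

Each bag holds 4 vertices, so the decomposition has width 3, which upper-bounds the treewidth. Conversely, {0, 6, 8, 9} is a clique of size 4, and the vertices of any clique must share a bag in every tree decomposition; so some bag has ≥ 4 vertices and tw(G) ≥ 3. Therefore the treewidth is 3.

Treewidth 3.
One such decomposition:
Bags: B1 = {1, 3, 8, 9}  B2 = {3, 6, 8, 9}  B3 = {3, 4, 8, 9}  B4 = {3, 6, 7, 8}  B5 = {0, 6, 8, 9}  B6 = {2, 3, 8, 9}  B7 = {0, 5, 6, 8}
Tree: B1–B2, B2–B3, B2–B4, B2–B5, B2–B6, B5–B7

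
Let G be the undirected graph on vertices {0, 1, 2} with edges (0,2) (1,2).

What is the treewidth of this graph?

1

A width-1 tree decomposition is:
Bags: B1 = {0, 2}  B2 = {1, 2}
Tree: B1–B2
The largest bag has 2 vertices, giving width 1; this decomposition certifies tw(G) ≤ 1. Any graph with an edge has treewidth ≥ 1, and G has the edge 2–0. The upper and lower bounds meet at 1, so that is the treewidth.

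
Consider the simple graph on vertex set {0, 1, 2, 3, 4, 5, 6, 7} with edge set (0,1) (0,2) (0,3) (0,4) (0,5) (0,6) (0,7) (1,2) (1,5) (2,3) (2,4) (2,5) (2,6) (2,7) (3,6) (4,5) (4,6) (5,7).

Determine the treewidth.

3

A width-3 tree decomposition is:
Bags: B1 = {0, 1, 2, 5}  B2 = {0, 2, 4, 5}  B3 = {0, 2, 4, 6}  B4 = {0, 2, 5, 7}  B5 = {0, 2, 3, 6}
Tree: B1–B2, B2–B3, B1–B4, B3–B5
Each bag holds 4 vertices, so the decomposition has width 3, which upper-bounds the treewidth. Conversely, {0, 2, 3, 6} is a clique of size 4, and the vertices of any clique must share a bag in every tree decomposition; so some bag has ≥ 4 vertices and tw(G) ≥ 3. The upper and lower bounds meet at 3, so that is the treewidth.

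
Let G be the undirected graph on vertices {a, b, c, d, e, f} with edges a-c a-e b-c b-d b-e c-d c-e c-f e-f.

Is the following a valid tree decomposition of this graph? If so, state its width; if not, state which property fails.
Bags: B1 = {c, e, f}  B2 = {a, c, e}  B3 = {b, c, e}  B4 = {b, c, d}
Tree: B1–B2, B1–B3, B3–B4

Yes; width 2.

Checking the three conditions: (i) the bags cover all of {a, b, c, d, e, f}; (ii) for each edge, some bag contains both endpoints; (iii) the bags containing any fixed vertex form a subtree. All hold, so the decomposition is valid with width 3 − 1 = 2.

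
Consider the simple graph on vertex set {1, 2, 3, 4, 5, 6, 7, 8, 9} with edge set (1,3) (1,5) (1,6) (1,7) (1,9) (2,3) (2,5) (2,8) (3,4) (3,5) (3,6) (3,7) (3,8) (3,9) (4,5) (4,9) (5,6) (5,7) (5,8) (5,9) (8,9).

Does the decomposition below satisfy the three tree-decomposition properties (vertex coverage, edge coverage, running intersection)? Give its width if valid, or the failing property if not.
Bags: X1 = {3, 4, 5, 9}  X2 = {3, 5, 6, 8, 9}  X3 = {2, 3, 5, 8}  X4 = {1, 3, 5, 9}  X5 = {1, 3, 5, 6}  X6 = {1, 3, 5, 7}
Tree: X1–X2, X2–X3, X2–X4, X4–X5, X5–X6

A tree decomposition must satisfy three properties: every vertex lies in some bag; for every edge, both endpoints lie together in some bag; and for every vertex, the bags containing it form a connected subtree. Here bags containing vertex 6 are not connected in the tree, so the decomposition is invalid.

No — bags containing vertex 6 are not connected in the tree.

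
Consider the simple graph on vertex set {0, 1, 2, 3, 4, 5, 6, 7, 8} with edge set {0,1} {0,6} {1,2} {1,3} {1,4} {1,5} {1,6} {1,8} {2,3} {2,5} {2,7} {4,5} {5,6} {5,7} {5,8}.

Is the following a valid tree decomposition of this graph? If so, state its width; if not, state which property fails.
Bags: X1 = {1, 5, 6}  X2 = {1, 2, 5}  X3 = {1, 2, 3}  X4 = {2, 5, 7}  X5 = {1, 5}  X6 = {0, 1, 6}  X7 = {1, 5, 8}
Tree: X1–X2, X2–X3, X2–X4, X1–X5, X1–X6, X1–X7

No — vertex 4 appears in no bag.

A tree decomposition must satisfy three properties: every vertex lies in some bag; for every edge, both endpoints lie together in some bag; and for every vertex, the bags containing it form a connected subtree. Here vertex 4 appears in no bag, so the decomposition is invalid.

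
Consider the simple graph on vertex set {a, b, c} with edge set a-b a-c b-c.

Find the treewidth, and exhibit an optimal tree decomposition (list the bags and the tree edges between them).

Treewidth 2.
One such decomposition:
Bags: B1 = {a, b, c}
Tree: (single bag)

A single bag containing all 3 vertices is trivially a valid decomposition of width 2. Conversely, {a, b, c} is a clique of size 3, and the vertices of any clique must share a bag in every tree decomposition; so some bag has ≥ 3 vertices and tw(G) ≥ 2. Therefore the treewidth is 2.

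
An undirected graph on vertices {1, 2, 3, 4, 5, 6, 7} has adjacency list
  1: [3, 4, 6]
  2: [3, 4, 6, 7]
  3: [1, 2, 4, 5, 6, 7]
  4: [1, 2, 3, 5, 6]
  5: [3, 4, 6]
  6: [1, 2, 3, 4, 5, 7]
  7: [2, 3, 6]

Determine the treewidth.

A width-3 tree decomposition is:
Bags: B1 = {2, 3, 4, 6}  B2 = {2, 3, 6, 7}  B3 = {1, 3, 4, 6}  B4 = {3, 4, 5, 6}
Tree: B1–B2, B1–B3, B3–B4
Each bag holds 4 vertices, so the decomposition has width 3, which upper-bounds the treewidth. For the lower bound, the 4 vertices {1, 3, 4, 6} are pairwise adjacent, and any tree decomposition puts a clique entirely inside one bag — forcing width ≥ 3. Therefore the treewidth is 3.

3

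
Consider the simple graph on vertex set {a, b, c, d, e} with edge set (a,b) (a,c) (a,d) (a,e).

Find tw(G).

1

A width-1 tree decomposition is:
Bags: B1 = {a, b}  B2 = {a, c}  B3 = {a, d}  B4 = {a, e}
Tree: B1–B2, B1–B3, B3–B4
The largest bag has 2 vertices, giving width 1; this decomposition certifies tw(G) ≤ 1. Any graph with an edge has treewidth ≥ 1, and G has the edge b–a. The upper and lower bounds meet at 1, so that is the treewidth.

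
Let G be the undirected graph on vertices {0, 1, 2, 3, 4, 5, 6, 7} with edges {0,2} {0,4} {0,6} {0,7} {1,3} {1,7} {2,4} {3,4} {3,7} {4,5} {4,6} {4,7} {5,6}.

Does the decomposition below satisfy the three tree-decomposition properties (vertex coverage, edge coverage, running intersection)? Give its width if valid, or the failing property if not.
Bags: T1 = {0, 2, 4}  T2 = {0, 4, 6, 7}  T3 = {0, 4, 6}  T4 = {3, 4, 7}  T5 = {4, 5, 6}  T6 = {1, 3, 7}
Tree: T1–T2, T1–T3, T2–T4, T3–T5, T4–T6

No — bags containing vertex 6 are not connected in the tree.

A tree decomposition must satisfy three properties: every vertex lies in some bag; for every edge, both endpoints lie together in some bag; and for every vertex, the bags containing it form a connected subtree. Here bags containing vertex 6 are not connected in the tree, so the decomposition is invalid.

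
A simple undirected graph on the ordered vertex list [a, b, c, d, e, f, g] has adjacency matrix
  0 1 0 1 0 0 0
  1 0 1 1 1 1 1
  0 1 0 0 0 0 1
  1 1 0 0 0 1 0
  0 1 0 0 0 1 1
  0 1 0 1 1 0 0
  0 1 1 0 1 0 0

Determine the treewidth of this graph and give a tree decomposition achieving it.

Treewidth 2.
Bags: B1 = {b, e, g}  B2 = {b, e, f}  B3 = {b, d, f}  B4 = {b, c, g}  B5 = {a, b, d}
Tree: B1–B2, B2–B3, B1–B4, B3–B5

The largest bag has 3 vertices, giving width 2; this decomposition certifies tw(G) ≤ 2. On the other hand G contains the 3-clique {a, b, d}. A clique must lie in a single bag of any decomposition, so no decomposition can have width below 2. Hence tw(G) = 2 exactly.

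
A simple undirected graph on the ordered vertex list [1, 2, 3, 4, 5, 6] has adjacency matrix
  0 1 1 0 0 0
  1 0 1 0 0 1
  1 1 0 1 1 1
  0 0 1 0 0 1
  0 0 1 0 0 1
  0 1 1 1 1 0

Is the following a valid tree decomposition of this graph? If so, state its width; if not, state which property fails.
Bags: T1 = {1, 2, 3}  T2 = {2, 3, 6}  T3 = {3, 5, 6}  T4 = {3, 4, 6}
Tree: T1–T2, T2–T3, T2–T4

Yes; width 2.

Checking the three conditions: (i) the bags cover all of {1, 2, 3, 4, 5, 6}; (ii) for each edge, some bag contains both endpoints; (iii) the bags containing any fixed vertex form a subtree. All hold, so the decomposition is valid with width 3 − 1 = 2.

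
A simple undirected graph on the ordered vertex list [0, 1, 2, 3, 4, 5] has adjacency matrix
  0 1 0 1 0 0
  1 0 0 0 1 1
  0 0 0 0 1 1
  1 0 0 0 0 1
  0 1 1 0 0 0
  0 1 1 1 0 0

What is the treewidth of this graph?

2

A width-2 tree decomposition is:
Bags: B1 = {0, 1, 3}  B2 = {1, 3, 5}  B3 = {1, 4, 5}  B4 = {2, 4, 5}
Tree: B1–B2, B2–B3, B3–B4
The largest bag has 3 vertices, giving width 2; this decomposition certifies tw(G) ≤ 2. The edges 0–3–5–1–0 form a cycle, so G is not a tree and its treewidth is at least 2. Hence tw(G) = 2 exactly.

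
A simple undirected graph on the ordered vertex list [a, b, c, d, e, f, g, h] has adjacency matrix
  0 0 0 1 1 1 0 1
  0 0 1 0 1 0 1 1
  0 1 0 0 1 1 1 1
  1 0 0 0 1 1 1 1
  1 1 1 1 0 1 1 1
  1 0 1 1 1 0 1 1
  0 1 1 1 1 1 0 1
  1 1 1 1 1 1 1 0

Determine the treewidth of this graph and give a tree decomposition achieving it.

Each bag holds 5 vertices, so the decomposition has width 4, which upper-bounds the treewidth. For the lower bound, the 5 vertices {d, e, f, g, h} are pairwise adjacent, and any tree decomposition puts a clique entirely inside one bag — forcing width ≥ 4. Therefore the treewidth is 4.

Treewidth 4.
One such decomposition:
Bags: B1 = {d, e, f, g, h}  B2 = {a, d, e, f, h}  B3 = {c, e, f, g, h}  B4 = {b, c, e, g, h}
Tree: B1–B2, B1–B3, B3–B4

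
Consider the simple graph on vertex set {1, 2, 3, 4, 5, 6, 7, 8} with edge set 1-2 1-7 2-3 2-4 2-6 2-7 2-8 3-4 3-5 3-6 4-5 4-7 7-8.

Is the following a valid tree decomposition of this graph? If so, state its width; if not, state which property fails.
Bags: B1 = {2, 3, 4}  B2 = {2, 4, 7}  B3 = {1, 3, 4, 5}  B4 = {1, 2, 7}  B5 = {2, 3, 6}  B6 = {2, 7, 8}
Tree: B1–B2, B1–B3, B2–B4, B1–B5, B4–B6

A tree decomposition must satisfy three properties: every vertex lies in some bag; for every edge, both endpoints lie together in some bag; and for every vertex, the bags containing it form a connected subtree. Here bags containing vertex 1 are not connected in the tree, so the decomposition is invalid.

No — bags containing vertex 1 are not connected in the tree.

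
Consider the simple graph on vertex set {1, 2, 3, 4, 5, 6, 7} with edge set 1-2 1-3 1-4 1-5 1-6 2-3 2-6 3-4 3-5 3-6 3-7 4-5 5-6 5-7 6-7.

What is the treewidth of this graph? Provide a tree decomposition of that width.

Each bag holds 4 vertices, so the decomposition has width 3, which upper-bounds the treewidth. On the other hand G contains the 4-clique {1, 2, 3, 6}. A clique must lie in a single bag of any decomposition, so no decomposition can have width below 3. Therefore the treewidth is 3.

Treewidth 3.
One such decomposition:
Bags: B1 = {3, 5, 6, 7}  B2 = {1, 3, 5, 6}  B3 = {1, 2, 3, 6}  B4 = {1, 3, 4, 5}
Tree: B1–B2, B2–B3, B2–B4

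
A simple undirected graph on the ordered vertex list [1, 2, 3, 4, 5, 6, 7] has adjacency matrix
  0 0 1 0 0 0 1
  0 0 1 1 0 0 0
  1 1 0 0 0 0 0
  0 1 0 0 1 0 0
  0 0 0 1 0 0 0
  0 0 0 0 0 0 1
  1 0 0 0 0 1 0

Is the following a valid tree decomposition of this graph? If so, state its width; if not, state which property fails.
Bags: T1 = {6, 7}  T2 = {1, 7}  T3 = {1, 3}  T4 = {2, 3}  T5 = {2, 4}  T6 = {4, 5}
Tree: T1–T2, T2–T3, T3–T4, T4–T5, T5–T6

Yes; width 1.

Checking the three conditions: (i) the bags cover all of {1, 2, 3, 4, 5, 6, 7}; (ii) for each edge, some bag contains both endpoints; (iii) the bags containing any fixed vertex form a subtree. All hold, so the decomposition is valid with width 2 − 1 = 1.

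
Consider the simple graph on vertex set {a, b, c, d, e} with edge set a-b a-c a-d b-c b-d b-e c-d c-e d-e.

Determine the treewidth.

3

A width-3 tree decomposition is:
Bags: B1 = {a, b, c, d}  B2 = {b, c, d, e}
Tree: B1–B2
Every bag has size at most 4, so the width is 4 − 1 = 3 and tw(G) ≤ 3. Conversely, {b, c, d, e} is a clique of size 4, and the vertices of any clique must share a bag in every tree decomposition; so some bag has ≥ 4 vertices and tw(G) ≥ 3. Combining the bounds, tw(G) = 3.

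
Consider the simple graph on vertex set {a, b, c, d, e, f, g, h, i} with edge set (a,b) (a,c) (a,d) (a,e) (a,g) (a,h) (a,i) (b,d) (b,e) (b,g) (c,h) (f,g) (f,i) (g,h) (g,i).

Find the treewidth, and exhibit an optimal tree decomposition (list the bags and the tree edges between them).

Treewidth 2.
One such decomposition:
Bags: B1 = {a, g, h}  B2 = {a, b, g}  B3 = {a, g, i}  B4 = {a, b, e}  B5 = {a, b, d}  B6 = {a, c, h}  B7 = {f, g, i}
Tree: B1–B2, B1–B3, B2–B4, B4–B5, B1–B6, B3–B7

Every bag has size at most 3, so the width is 3 − 1 = 2 and tw(G) ≤ 2. Conversely, {a, b, d} is a clique of size 3, and the vertices of any clique must share a bag in every tree decomposition; so some bag has ≥ 3 vertices and tw(G) ≥ 2. Combining the bounds, tw(G) = 2.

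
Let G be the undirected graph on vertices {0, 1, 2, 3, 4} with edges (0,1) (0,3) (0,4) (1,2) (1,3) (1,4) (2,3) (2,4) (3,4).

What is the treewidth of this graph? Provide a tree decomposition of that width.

Every bag has size at most 4, so the width is 4 − 1 = 3 and tw(G) ≤ 3. Conversely, {0, 1, 3, 4} is a clique of size 4, and the vertices of any clique must share a bag in every tree decomposition; so some bag has ≥ 4 vertices and tw(G) ≥ 3. Hence tw(G) = 3 exactly.

Treewidth 3.
One optimal decomposition is:
Bags: B1 = {0, 1, 3, 4}  B2 = {1, 2, 3, 4}
Tree: B1–B2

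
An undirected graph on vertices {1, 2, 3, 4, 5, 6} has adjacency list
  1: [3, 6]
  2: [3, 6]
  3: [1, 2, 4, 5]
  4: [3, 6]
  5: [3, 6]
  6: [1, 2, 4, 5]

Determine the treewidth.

A width-2 tree decomposition is:
Bags: B1 = {3, 5, 6}  B2 = {2, 3, 6}  B3 = {3, 4, 6}  B4 = {1, 3, 6}
Tree: B1–B2, B2–B3, B3–B4
The largest bag has 3 vertices, giving width 2; this decomposition certifies tw(G) ≤ 2. Since 5–6–2–3–5 is a cycle in G, G is not acyclic. Forests are exactly the graphs of treewidth ≤ 1, so tw(G) ≥ 2. Combining the bounds, tw(G) = 2.

2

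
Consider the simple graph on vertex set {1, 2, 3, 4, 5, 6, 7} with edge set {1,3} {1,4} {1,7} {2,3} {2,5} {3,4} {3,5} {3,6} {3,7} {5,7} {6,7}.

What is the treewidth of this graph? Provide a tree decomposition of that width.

Every bag has size at most 3, so the width is 3 − 1 = 2 and tw(G) ≤ 2. For the lower bound, the 3 vertices {2, 3, 5} are pairwise adjacent, and any tree decomposition puts a clique entirely inside one bag — forcing width ≥ 2. Therefore the treewidth is 2.

Treewidth 2.
One optimal decomposition is:
Bags: B1 = {2, 3, 5}  B2 = {3, 5, 7}  B3 = {1, 3, 7}  B4 = {1, 3, 4}  B5 = {3, 6, 7}
Tree: B1–B2, B2–B3, B3–B4, B3–B5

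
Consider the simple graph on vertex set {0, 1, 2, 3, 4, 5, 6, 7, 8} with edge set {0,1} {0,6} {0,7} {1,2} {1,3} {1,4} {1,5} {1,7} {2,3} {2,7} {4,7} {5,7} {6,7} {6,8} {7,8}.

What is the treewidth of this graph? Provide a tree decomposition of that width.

Treewidth 2.
Bags: B1 = {1, 5, 7}  B2 = {1, 4, 7}  B3 = {0, 1, 7}  B4 = {1, 2, 7}  B5 = {1, 2, 3}  B6 = {0, 6, 7}  B7 = {6, 7, 8}
Tree: B1–B2, B2–B3, B2–B4, B4–B5, B3–B6, B6–B7

Every bag has size at most 3, so the width is 3 − 1 = 2 and tw(G) ≤ 2. On the other hand G contains the 3-clique {1, 2, 3}. A clique must lie in a single bag of any decomposition, so no decomposition can have width below 2. Combining the bounds, tw(G) = 2.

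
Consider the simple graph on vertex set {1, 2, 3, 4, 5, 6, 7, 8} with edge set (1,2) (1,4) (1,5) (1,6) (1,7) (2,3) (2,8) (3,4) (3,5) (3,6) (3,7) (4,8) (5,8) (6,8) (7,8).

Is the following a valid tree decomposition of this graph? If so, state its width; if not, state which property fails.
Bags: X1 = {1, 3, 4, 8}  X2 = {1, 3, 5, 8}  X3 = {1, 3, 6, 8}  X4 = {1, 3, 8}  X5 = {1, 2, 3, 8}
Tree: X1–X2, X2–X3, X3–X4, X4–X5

No — vertex 7 appears in no bag.

A tree decomposition must satisfy three properties: every vertex lies in some bag; for every edge, both endpoints lie together in some bag; and for every vertex, the bags containing it form a connected subtree. Here vertex 7 appears in no bag, so the decomposition is invalid.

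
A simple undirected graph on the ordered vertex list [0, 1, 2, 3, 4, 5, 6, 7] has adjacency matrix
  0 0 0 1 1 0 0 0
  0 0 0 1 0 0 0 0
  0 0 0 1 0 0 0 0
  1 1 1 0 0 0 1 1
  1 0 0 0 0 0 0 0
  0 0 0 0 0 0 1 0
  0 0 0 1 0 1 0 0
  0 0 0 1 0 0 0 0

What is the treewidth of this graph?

1

A width-1 tree decomposition is:
Bags: B1 = {2, 3}  B2 = {0, 3}  B3 = {3, 6}  B4 = {0, 4}  B5 = {1, 3}  B6 = {5, 6}  B7 = {3, 7}
Tree: B1–B2, B1–B3, B2–B4, B1–B5, B3–B6, B1–B7
The largest bag has 2 vertices, giving width 1; this decomposition certifies tw(G) ≤ 1. G has an edge, so its treewidth is at least 1. Hence tw(G) = 1 exactly.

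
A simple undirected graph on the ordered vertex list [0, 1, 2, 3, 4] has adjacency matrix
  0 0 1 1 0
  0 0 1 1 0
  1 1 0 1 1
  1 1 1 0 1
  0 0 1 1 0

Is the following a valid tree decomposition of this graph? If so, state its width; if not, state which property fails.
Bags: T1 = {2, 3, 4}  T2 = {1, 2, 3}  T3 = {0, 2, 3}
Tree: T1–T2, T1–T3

Checking the three conditions: (i) the bags cover all of {0, 1, 2, 3, 4}; (ii) for each edge, some bag contains both endpoints; (iii) the bags containing any fixed vertex form a subtree. All hold, so the decomposition is valid with width 3 − 1 = 2.

Yes; width 2.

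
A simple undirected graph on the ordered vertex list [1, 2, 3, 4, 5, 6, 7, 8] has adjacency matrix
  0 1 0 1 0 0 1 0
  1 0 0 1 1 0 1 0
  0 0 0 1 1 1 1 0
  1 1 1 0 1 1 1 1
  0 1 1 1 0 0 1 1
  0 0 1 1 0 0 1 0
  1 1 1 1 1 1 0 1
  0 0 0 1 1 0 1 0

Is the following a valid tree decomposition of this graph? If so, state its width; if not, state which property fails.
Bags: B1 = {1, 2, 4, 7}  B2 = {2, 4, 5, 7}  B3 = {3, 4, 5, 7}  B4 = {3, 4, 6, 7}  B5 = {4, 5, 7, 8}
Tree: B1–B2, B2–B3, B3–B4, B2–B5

Yes; width 3.

Every vertex of G appears in some bag (union = {1, 2, 3, 4, 5, 6, 7, 8}); every edge is covered by a bag; and for each vertex v the set of bags containing v is connected in the bag tree. The decomposition is therefore valid. The largest bag has 4 vertices, so the width is 3.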